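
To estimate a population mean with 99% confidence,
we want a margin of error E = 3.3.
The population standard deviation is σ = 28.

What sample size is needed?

Answer: n = 478

Derivation:
z_0.005 = 2.576
n = (z×σ/E)² = (2.576×28/3.3)²
n = 477.7271
Round up: n = 478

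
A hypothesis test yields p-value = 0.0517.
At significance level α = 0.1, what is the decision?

Answer: reject H₀

Derivation:
Compare p-value to α:
0.0517 < 0.1
Decision: reject H₀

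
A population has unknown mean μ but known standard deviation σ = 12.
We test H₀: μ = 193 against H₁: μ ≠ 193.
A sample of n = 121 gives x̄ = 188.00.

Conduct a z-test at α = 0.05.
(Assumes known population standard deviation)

Answer: z = -4.5834, reject H₀

Derivation:
Standard error: SE = σ/√n = 12/√121 = 1.0909
z-statistic: z = (x̄ - μ₀)/SE = (188.00 - 193)/1.0909 = -4.5834
Critical value: ±1.960
p-value < 0.0001
Decision: reject H₀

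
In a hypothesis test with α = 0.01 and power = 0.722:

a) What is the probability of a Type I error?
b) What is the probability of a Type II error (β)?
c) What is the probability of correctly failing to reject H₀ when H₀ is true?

a) Type I error probability = α = 0.01
b) Power = P(reject H₀ | H₁ true) = 1 - β = 0.722, so Type II error probability = β = 1 - Power = 0.278
c) P(fail to reject H₀ | H₀ true) = 1 - α = 0.99

Answer: a) 0.01, b) 0.278, c) 0.99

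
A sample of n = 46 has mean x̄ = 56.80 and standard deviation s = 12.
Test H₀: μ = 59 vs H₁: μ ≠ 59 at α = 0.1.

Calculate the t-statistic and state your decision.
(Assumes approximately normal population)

df = n - 1 = 45
SE = s/√n = 12/√46 = 1.7693
t = (x̄ - μ₀)/SE = (56.80 - 59)/1.7693 = -1.2434
Critical value: t_{0.05,45} = ±1.679
p-value ≈ 0.2202
Decision: fail to reject H₀

Answer: t = -1.2434, fail to reject H₀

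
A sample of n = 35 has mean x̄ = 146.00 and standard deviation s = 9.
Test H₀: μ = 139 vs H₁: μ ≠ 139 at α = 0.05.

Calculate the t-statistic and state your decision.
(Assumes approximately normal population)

Answer: t = 4.6013, reject H₀

Derivation:
df = n - 1 = 34
SE = s/√n = 9/√35 = 1.5213
t = (x̄ - μ₀)/SE = (146.00 - 139)/1.5213 = 4.6013
Critical value: t_{0.025,34} = ±2.032
p-value ≈ 0.0001
Decision: reject H₀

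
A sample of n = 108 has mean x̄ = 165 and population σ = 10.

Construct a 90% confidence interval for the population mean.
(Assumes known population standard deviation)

Confidence level: 90%, α = 0.1
z_0.05 = 1.645
SE = σ/√n = 10/√108 = 0.9623
Margin of error = 1.645 × 0.9623 = 1.5830
CI: x̄ ± margin = 165 ± 1.5830
CI: (163.4170, 166.5830)

Answer: (163.4170, 166.5830)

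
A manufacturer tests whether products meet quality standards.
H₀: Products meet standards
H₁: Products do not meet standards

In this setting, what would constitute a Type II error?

Answer: Accepting products as meeting standards when they don't

Derivation:
Type I error: rejecting H₀ when it is actually true (false positive).
Type II error: failing to reject H₀ when H₁ is actually true (false negative).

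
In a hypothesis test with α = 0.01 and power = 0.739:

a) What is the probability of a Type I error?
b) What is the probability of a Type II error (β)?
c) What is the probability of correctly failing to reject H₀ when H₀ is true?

Answer: a) 0.01, b) 0.261, c) 0.99

Derivation:
a) Type I error probability = α = 0.01
b) Power = P(reject H₀ | H₁ true) = 1 - β = 0.739, so Type II error probability = β = 1 - Power = 0.261
c) P(fail to reject H₀ | H₀ true) = 1 - α = 0.99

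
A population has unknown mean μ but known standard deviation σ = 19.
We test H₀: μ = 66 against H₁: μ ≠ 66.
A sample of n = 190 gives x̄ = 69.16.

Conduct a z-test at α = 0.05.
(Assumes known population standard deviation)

Standard error: SE = σ/√n = 19/√190 = 1.3784
z-statistic: z = (x̄ - μ₀)/SE = (69.16 - 66)/1.3784 = 2.2925
Critical value: ±1.960
p-value = 0.0219
Decision: reject H₀

Answer: z = 2.2925, reject H₀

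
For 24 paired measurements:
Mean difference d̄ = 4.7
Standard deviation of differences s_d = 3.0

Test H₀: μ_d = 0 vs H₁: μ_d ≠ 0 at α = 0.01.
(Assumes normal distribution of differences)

df = n - 1 = 23
SE = s_d/√n = 3.0/√24 = 0.6124
t = d̄/SE = 4.7/0.6124 = 7.6747
Critical value: t_{0.005,23} = ±2.807
p-value < 0.0001
Decision: reject H₀

Answer: t = 7.6747, reject H₀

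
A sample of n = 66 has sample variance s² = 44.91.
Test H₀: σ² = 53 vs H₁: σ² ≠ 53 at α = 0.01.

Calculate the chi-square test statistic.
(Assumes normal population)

df = n - 1 = 65
χ² = (n-1)s²/σ₀² = 65×44.91/53 = 55.0783
Critical values: χ²_{0.995,65} = 39.383, χ²_{0.005,65} = 98.105
Rejection region: χ² < 39.383 or χ² > 98.105
Decision: fail to reject H₀

Answer: χ² = 55.0783, fail to reject H₀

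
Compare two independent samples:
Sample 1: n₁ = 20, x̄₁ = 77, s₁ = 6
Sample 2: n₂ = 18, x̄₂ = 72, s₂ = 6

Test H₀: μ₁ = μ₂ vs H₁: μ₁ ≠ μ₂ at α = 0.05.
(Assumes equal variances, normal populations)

Pooled variance: s²_p = [19×6² + 17×6²]/(36) = 36.0000
s_p = 6.0000
SE = s_p×√(1/n₁ + 1/n₂) = 6.0000×√(1/20 + 1/18) = 1.9494
t = (x̄₁ - x̄₂)/SE = (77 - 72)/1.9494 = 2.5649
df = 36, t-critical = ±2.028
Decision: reject H₀

Answer: t = 2.5649, reject H₀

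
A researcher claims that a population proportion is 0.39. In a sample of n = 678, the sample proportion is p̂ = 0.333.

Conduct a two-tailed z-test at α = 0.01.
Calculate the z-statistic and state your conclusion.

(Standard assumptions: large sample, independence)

H₀: p = 0.39, H₁: p ≠ 0.39
Standard error: SE = √(p₀(1-p₀)/n) = √(0.39×0.61/678) = 0.018732
z-statistic: z = (p̂ - p₀)/SE = (0.333 - 0.39)/0.018732 = -3.0429
Critical value: z_0.005 = ±2.576
p-value = 0.0023
Decision: reject H₀ at α = 0.01

Answer: z = -3.0429, reject H₀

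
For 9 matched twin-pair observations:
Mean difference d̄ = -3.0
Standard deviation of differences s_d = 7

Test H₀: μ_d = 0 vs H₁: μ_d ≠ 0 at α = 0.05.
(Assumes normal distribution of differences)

df = n - 1 = 8
SE = s_d/√n = 7/√9 = 2.3333
t = d̄/SE = -3.0/2.3333 = -1.2857
Critical value: t_{0.025,8} = ±2.306
p-value ≈ 0.2345
Decision: fail to reject H₀

Answer: t = -1.2857, fail to reject H₀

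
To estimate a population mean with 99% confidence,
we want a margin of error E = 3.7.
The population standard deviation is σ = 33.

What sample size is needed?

Answer: n = 528

Derivation:
z_0.005 = 2.576
n = (z×σ/E)² = (2.576×33/3.7)²
n = 527.8568
Round up: n = 528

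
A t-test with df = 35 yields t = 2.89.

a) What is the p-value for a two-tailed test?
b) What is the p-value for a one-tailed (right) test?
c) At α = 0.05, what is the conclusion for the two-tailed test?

Using t-distribution with df = 35:
a) Two-tailed: p = 2×P(T > 2.89) = 0.0066
b) One-tailed: p = P(T > 2.89) = 0.0033
c) 0.0066 < 0.05, reject H₀

Answer: a) 0.0066, b) 0.0033, c) reject H₀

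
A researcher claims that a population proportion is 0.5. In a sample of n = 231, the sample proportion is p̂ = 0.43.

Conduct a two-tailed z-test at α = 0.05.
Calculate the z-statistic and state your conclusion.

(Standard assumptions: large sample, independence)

H₀: p = 0.5, H₁: p ≠ 0.5
Standard error: SE = √(p₀(1-p₀)/n) = √(0.5×0.5/231) = 0.032898
z-statistic: z = (p̂ - p₀)/SE = (0.43 - 0.5)/0.032898 = -2.1278
Critical value: z_0.025 = ±1.960
p-value = 0.0334
Decision: reject H₀ at α = 0.05

Answer: z = -2.1278, reject H₀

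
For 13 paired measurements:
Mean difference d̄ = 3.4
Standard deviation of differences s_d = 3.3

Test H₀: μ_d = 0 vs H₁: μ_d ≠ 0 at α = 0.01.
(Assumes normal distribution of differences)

df = n - 1 = 12
SE = s_d/√n = 3.3/√13 = 0.9153
t = d̄/SE = 3.4/0.9153 = 3.7146
Critical value: t_{0.005,12} = ±3.055
p-value ≈ 0.0030
Decision: reject H₀

Answer: t = 3.7146, reject H₀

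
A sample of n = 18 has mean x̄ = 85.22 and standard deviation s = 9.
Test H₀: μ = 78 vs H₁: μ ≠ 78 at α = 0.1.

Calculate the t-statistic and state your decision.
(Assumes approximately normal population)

Answer: t = 3.4036, reject H₀

Derivation:
df = n - 1 = 17
SE = s/√n = 9/√18 = 2.1213
t = (x̄ - μ₀)/SE = (85.22 - 78)/2.1213 = 3.4036
Critical value: t_{0.05,17} = ±1.740
p-value ≈ 0.0034
Decision: reject H₀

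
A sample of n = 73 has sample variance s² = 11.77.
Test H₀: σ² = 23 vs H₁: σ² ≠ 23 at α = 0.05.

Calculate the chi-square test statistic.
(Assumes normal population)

df = n - 1 = 72
χ² = (n-1)s²/σ₀² = 72×11.77/23 = 36.8452
Critical values: χ²_{0.975,72} = 50.428, χ²_{0.025,72} = 97.353
Rejection region: χ² < 50.428 or χ² > 97.353
Decision: reject H₀

Answer: χ² = 36.8452, reject H₀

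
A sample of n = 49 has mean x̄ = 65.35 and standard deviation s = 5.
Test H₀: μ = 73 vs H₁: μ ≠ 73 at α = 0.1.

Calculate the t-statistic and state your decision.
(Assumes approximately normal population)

Answer: t = -10.7098, reject H₀

Derivation:
df = n - 1 = 48
SE = s/√n = 5/√49 = 0.7143
t = (x̄ - μ₀)/SE = (65.35 - 73)/0.7143 = -10.7098
Critical value: t_{0.05,48} = ±1.677
p-value < 0.0001
Decision: reject H₀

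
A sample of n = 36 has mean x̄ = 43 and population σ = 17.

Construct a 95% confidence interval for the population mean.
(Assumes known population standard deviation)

Answer: (37.4467, 48.5533)

Derivation:
Confidence level: 95%, α = 0.05
z_0.025 = 1.960
SE = σ/√n = 17/√36 = 2.8333
Margin of error = 1.960 × 2.8333 = 5.5533
CI: x̄ ± margin = 43 ± 5.5533
CI: (37.4467, 48.5533)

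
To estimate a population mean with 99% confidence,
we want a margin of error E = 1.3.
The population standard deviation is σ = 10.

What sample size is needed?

Answer: n = 393

Derivation:
z_0.005 = 2.576
n = (z×σ/E)² = (2.576×10/1.3)²
n = 392.6495
Round up: n = 393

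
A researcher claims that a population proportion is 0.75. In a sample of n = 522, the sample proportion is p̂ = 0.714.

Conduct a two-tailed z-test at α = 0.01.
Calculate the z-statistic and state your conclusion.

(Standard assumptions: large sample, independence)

H₀: p = 0.75, H₁: p ≠ 0.75
Standard error: SE = √(p₀(1-p₀)/n) = √(0.75×0.25/522) = 0.018952
z-statistic: z = (p̂ - p₀)/SE = (0.714 - 0.75)/0.018952 = -1.8995
Critical value: z_0.005 = ±2.576
p-value = 0.0575
Decision: fail to reject H₀ at α = 0.01

Answer: z = -1.8995, fail to reject H₀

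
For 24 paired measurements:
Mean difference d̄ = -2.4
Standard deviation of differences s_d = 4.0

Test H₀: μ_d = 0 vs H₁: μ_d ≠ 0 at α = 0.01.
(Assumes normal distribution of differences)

Answer: t = -2.9394, reject H₀

Derivation:
df = n - 1 = 23
SE = s_d/√n = 4.0/√24 = 0.8165
t = d̄/SE = -2.4/0.8165 = -2.9394
Critical value: t_{0.005,23} = ±2.807
p-value ≈ 0.0074
Decision: reject H₀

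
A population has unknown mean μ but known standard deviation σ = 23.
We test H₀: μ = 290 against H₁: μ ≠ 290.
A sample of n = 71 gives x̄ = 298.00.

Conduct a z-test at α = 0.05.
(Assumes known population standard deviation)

Answer: z = 2.9308, reject H₀

Derivation:
Standard error: SE = σ/√n = 23/√71 = 2.7296
z-statistic: z = (x̄ - μ₀)/SE = (298.00 - 290)/2.7296 = 2.9308
Critical value: ±1.960
p-value = 0.0034
Decision: reject H₀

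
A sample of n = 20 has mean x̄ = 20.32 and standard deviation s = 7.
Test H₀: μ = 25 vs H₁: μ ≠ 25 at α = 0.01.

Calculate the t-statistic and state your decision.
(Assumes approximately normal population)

Answer: t = -2.9900, reject H₀

Derivation:
df = n - 1 = 19
SE = s/√n = 7/√20 = 1.5652
t = (x̄ - μ₀)/SE = (20.32 - 25)/1.5652 = -2.9900
Critical value: t_{0.005,19} = ±2.861
p-value ≈ 0.0075
Decision: reject H₀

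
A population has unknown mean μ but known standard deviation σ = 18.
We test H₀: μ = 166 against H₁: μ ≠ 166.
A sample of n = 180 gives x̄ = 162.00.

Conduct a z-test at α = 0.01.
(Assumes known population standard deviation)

Standard error: SE = σ/√n = 18/√180 = 1.3416
z-statistic: z = (x̄ - μ₀)/SE = (162.00 - 166)/1.3416 = -2.9815
Critical value: ±2.576
p-value = 0.0029
Decision: reject H₀

Answer: z = -2.9815, reject H₀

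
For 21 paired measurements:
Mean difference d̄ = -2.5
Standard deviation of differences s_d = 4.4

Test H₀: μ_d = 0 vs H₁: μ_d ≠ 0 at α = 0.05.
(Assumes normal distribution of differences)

Answer: t = -2.6036, reject H₀

Derivation:
df = n - 1 = 20
SE = s_d/√n = 4.4/√21 = 0.9602
t = d̄/SE = -2.5/0.9602 = -2.6036
Critical value: t_{0.025,20} = ±2.086
p-value ≈ 0.0170
Decision: reject H₀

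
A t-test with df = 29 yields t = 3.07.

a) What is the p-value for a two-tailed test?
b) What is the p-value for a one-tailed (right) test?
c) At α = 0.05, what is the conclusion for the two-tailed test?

Answer: a) 0.0046, b) 0.0023, c) reject H₀

Derivation:
Using t-distribution with df = 29:
a) Two-tailed: p = 2×P(T > 3.07) = 0.0046
b) One-tailed: p = P(T > 3.07) = 0.0023
c) 0.0046 < 0.05, reject H₀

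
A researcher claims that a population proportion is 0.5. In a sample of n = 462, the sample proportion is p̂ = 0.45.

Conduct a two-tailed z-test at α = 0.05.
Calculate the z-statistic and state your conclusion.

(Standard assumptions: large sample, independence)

Answer: z = -2.1494, reject H₀

Derivation:
H₀: p = 0.5, H₁: p ≠ 0.5
Standard error: SE = √(p₀(1-p₀)/n) = √(0.5×0.5/462) = 0.023262
z-statistic: z = (p̂ - p₀)/SE = (0.45 - 0.5)/0.023262 = -2.1494
Critical value: z_0.025 = ±1.960
p-value = 0.0316
Decision: reject H₀ at α = 0.05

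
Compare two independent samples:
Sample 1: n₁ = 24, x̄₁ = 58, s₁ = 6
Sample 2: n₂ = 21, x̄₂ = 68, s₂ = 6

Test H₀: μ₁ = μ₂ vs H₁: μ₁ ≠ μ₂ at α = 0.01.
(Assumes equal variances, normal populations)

Pooled variance: s²_p = [23×6² + 20×6²]/(43) = 36.0000
s_p = 6.0000
SE = s_p×√(1/n₁ + 1/n₂) = 6.0000×√(1/24 + 1/21) = 1.7928
t = (x̄₁ - x̄₂)/SE = (58 - 68)/1.7928 = -5.5779
df = 43, t-critical = ±2.695
Decision: reject H₀

Answer: t = -5.5779, reject H₀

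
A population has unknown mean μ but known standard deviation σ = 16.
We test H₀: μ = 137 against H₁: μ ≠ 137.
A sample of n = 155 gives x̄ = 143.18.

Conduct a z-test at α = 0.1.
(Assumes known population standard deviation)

Answer: z = 4.8086, reject H₀

Derivation:
Standard error: SE = σ/√n = 16/√155 = 1.2852
z-statistic: z = (x̄ - μ₀)/SE = (143.18 - 137)/1.2852 = 4.8086
Critical value: ±1.645
p-value < 0.0001
Decision: reject H₀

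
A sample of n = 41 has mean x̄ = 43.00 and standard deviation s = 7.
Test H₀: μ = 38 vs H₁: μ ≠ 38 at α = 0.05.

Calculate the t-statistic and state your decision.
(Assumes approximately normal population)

df = n - 1 = 40
SE = s/√n = 7/√41 = 1.0932
t = (x̄ - μ₀)/SE = (43.00 - 38)/1.0932 = 4.5737
Critical value: t_{0.025,40} = ±2.021
p-value < 0.0001
Decision: reject H₀

Answer: t = 4.5737, reject H₀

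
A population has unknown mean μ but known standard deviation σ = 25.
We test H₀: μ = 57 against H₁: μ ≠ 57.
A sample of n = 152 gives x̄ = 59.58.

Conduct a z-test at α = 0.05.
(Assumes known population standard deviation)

Answer: z = 1.2723, fail to reject H₀

Derivation:
Standard error: SE = σ/√n = 25/√152 = 2.0278
z-statistic: z = (x̄ - μ₀)/SE = (59.58 - 57)/2.0278 = 1.2723
Critical value: ±1.960
p-value = 0.2033
Decision: fail to reject H₀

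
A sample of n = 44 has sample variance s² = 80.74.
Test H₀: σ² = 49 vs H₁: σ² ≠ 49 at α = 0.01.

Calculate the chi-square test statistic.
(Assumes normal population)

Answer: χ² = 70.8535, reject H₀

Derivation:
df = n - 1 = 43
χ² = (n-1)s²/σ₀² = 43×80.74/49 = 70.8535
Critical values: χ²_{0.995,43} = 22.859, χ²_{0.005,43} = 70.616
Rejection region: χ² < 22.859 or χ² > 70.616
Decision: reject H₀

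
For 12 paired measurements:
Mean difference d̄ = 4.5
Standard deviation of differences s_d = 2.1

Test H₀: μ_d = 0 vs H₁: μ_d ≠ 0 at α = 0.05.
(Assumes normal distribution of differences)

df = n - 1 = 11
SE = s_d/√n = 2.1/√12 = 0.6062
t = d̄/SE = 4.5/0.6062 = 7.4233
Critical value: t_{0.025,11} = ±2.201
p-value < 0.0001
Decision: reject H₀

Answer: t = 7.4233, reject H₀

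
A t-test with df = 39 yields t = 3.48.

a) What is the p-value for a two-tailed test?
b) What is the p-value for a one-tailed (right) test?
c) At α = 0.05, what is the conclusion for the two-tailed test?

Using t-distribution with df = 39:
a) Two-tailed: p = 2×P(T > 3.48) = 0.0012
b) One-tailed: p = P(T > 3.48) = 0.0006
c) 0.0012 < 0.05, reject H₀

Answer: a) 0.0012, b) 0.0006, c) reject H₀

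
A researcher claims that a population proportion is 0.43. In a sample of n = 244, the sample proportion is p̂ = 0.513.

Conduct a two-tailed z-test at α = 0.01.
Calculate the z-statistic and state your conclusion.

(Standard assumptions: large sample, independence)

Answer: z = 2.6188, reject H₀

Derivation:
H₀: p = 0.43, H₁: p ≠ 0.43
Standard error: SE = √(p₀(1-p₀)/n) = √(0.43×0.57/244) = 0.031694
z-statistic: z = (p̂ - p₀)/SE = (0.513 - 0.43)/0.031694 = 2.6188
Critical value: z_0.005 = ±2.576
p-value = 0.0088
Decision: reject H₀ at α = 0.01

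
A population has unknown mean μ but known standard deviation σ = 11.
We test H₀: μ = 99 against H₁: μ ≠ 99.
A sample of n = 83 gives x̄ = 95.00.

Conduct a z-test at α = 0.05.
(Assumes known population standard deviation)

Answer: z = -3.3129, reject H₀

Derivation:
Standard error: SE = σ/√n = 11/√83 = 1.2074
z-statistic: z = (x̄ - μ₀)/SE = (95.00 - 99)/1.2074 = -3.3129
Critical value: ±1.960
p-value = 0.0009
Decision: reject H₀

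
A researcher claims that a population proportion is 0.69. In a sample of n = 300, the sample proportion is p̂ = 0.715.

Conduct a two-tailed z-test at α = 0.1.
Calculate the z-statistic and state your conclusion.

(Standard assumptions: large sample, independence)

H₀: p = 0.69, H₁: p ≠ 0.69
Standard error: SE = √(p₀(1-p₀)/n) = √(0.69×0.31/300) = 0.026702
z-statistic: z = (p̂ - p₀)/SE = (0.715 - 0.69)/0.026702 = 0.9363
Critical value: z_0.05 = ±1.645
p-value = 0.3491
Decision: fail to reject H₀ at α = 0.1

Answer: z = 0.9363, fail to reject H₀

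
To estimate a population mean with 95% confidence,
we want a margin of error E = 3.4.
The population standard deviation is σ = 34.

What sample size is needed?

Answer: n = 385

Derivation:
z_0.025 = 1.960
n = (z×σ/E)² = (1.960×34/3.4)²
n = 384.1600
Round up: n = 385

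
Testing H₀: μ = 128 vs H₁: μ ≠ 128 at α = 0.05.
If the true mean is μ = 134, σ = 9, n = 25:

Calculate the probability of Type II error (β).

SE = σ/√n = 9/√25 = 1.8000
Critical values: μ₀ ± z_0.025×SE = 128 ± 1.960×1.8000
Acceptance region: (124.4720, 131.5280)
Under H₁ (μ = 134): z_high = (131.5280 - 134)/1.8000 = -1.3733, z_low = (124.4720 - 134)/1.8000 = -5.2933
β = P(not reject | H₁) = Φ(-1.3733) - Φ(-5.2933) ≈ 0.0848

Answer: β ≈ 0.0848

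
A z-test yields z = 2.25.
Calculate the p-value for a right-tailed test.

For z = 2.25:
p = P(Z > 2.25) = 1 - Φ(2.25) = 0.0122

Answer: p-value ≈ 0.0122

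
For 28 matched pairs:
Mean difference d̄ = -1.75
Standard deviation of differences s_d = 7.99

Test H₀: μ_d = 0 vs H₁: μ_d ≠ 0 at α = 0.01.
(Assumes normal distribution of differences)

Answer: t = -1.1589, fail to reject H₀

Derivation:
df = n - 1 = 27
SE = s_d/√n = 7.99/√28 = 1.5100
t = d̄/SE = -1.75/1.5100 = -1.1589
Critical value: t_{0.005,27} = ±2.771
p-value ≈ 0.2566
Decision: fail to reject H₀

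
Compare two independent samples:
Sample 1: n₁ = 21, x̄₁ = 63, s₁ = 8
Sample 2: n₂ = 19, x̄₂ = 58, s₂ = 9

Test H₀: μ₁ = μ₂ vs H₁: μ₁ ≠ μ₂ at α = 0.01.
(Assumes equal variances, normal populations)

Answer: t = 1.8604, fail to reject H₀

Derivation:
Pooled variance: s²_p = [20×8² + 18×9²]/(38) = 72.0526
s_p = 8.4884
SE = s_p×√(1/n₁ + 1/n₂) = 8.4884×√(1/21 + 1/19) = 2.6876
t = (x̄₁ - x̄₂)/SE = (63 - 58)/2.6876 = 1.8604
df = 38, t-critical = ±2.712
Decision: fail to reject H₀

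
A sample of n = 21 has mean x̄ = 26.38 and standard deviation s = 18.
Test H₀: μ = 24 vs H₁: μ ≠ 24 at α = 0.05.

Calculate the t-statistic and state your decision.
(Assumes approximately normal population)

df = n - 1 = 20
SE = s/√n = 18/√21 = 3.9279
t = (x̄ - μ₀)/SE = (26.38 - 24)/3.9279 = 0.6059
Critical value: t_{0.025,20} = ±2.086
p-value ≈ 0.5514
Decision: fail to reject H₀

Answer: t = 0.6059, fail to reject H₀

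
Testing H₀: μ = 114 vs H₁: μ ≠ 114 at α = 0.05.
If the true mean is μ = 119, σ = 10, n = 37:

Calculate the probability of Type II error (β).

SE = σ/√n = 10/√37 = 1.6440
Critical values: μ₀ ± z_0.025×SE = 114 ± 1.960×1.6440
Acceptance region: (110.7778, 117.2222)
Under H₁ (μ = 119): z_high = (117.2222 - 119)/1.6440 = -1.0814, z_low = (110.7778 - 119)/1.6440 = -5.0013
β = P(not reject | H₁) = Φ(-1.0814) - Φ(-5.0013) ≈ 0.1398

Answer: β ≈ 0.1398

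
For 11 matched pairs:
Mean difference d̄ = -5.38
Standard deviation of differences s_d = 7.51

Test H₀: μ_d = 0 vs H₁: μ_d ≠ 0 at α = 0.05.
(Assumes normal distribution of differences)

Answer: t = -2.3759, reject H₀

Derivation:
df = n - 1 = 10
SE = s_d/√n = 7.51/√11 = 2.2644
t = d̄/SE = -5.38/2.2644 = -2.3759
Critical value: t_{0.025,10} = ±2.228
p-value ≈ 0.0389
Decision: reject H₀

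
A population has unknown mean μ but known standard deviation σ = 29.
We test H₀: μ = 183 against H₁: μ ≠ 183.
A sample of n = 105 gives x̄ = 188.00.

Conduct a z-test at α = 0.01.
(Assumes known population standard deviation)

Standard error: SE = σ/√n = 29/√105 = 2.8301
z-statistic: z = (x̄ - μ₀)/SE = (188.00 - 183)/2.8301 = 1.7667
Critical value: ±2.576
p-value = 0.0773
Decision: fail to reject H₀

Answer: z = 1.7667, fail to reject H₀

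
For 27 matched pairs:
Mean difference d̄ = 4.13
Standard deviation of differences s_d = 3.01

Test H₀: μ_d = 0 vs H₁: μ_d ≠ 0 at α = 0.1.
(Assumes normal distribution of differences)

df = n - 1 = 26
SE = s_d/√n = 3.01/√27 = 0.5793
t = d̄/SE = 4.13/0.5793 = 7.1293
Critical value: t_{0.05,26} = ±1.706
p-value < 0.0001
Decision: reject H₀

Answer: t = 7.1293, reject H₀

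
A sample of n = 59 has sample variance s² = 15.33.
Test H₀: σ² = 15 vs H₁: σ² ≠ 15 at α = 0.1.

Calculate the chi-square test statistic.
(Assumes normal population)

df = n - 1 = 58
χ² = (n-1)s²/σ₀² = 58×15.33/15 = 59.2760
Critical values: χ²_{0.95,58} = 41.492, χ²_{0.05,58} = 76.778
Rejection region: χ² < 41.492 or χ² > 76.778
Decision: fail to reject H₀

Answer: χ² = 59.2760, fail to reject H₀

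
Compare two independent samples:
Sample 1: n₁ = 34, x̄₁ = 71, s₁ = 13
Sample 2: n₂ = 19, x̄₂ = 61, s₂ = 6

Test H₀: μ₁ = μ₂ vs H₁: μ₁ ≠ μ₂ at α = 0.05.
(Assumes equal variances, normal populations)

Pooled variance: s²_p = [33×13² + 18×6²]/(51) = 122.0588
s_p = 11.0480
SE = s_p×√(1/n₁ + 1/n₂) = 11.0480×√(1/34 + 1/19) = 3.1645
t = (x̄₁ - x̄₂)/SE = (71 - 61)/3.1645 = 3.1601
df = 51, t-critical = ±2.008
Decision: reject H₀

Answer: t = 3.1601, reject H₀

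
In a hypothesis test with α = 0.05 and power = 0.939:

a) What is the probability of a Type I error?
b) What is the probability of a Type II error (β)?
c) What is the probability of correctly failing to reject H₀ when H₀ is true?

Answer: a) 0.05, b) 0.061, c) 0.95

Derivation:
a) Type I error probability = α = 0.05
b) Power = P(reject H₀ | H₁ true) = 1 - β = 0.939, so Type II error probability = β = 1 - Power = 0.061
c) P(fail to reject H₀ | H₀ true) = 1 - α = 0.95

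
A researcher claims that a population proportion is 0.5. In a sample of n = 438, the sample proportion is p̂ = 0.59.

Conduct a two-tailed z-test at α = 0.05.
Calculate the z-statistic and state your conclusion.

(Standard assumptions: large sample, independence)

Answer: z = 3.7671, reject H₀

Derivation:
H₀: p = 0.5, H₁: p ≠ 0.5
Standard error: SE = √(p₀(1-p₀)/n) = √(0.5×0.5/438) = 0.023891
z-statistic: z = (p̂ - p₀)/SE = (0.59 - 0.5)/0.023891 = 3.7671
Critical value: z_0.025 = ±1.960
p-value = 0.0002
Decision: reject H₀ at α = 0.05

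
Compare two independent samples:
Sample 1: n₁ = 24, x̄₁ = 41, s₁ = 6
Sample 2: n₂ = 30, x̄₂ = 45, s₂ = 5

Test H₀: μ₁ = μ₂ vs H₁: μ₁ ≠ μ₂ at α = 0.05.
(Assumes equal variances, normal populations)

Answer: t = -2.6727, reject H₀

Derivation:
Pooled variance: s²_p = [23×6² + 29×5²]/(52) = 29.8654
s_p = 5.4649
SE = s_p×√(1/n₁ + 1/n₂) = 5.4649×√(1/24 + 1/30) = 1.4966
t = (x̄₁ - x̄₂)/SE = (41 - 45)/1.4966 = -2.6727
df = 52, t-critical = ±2.007
Decision: reject H₀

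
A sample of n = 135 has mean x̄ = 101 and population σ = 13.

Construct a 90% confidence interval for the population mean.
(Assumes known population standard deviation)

Confidence level: 90%, α = 0.1
z_0.05 = 1.645
SE = σ/√n = 13/√135 = 1.1189
Margin of error = 1.645 × 1.1189 = 1.8406
CI: x̄ ± margin = 101 ± 1.8406
CI: (99.1594, 102.8406)

Answer: (99.1594, 102.8406)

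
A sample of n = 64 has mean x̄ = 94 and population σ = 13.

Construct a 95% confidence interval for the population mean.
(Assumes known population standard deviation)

Confidence level: 95%, α = 0.05
z_0.025 = 1.960
SE = σ/√n = 13/√64 = 1.6250
Margin of error = 1.960 × 1.6250 = 3.1850
CI: x̄ ± margin = 94 ± 3.1850
CI: (90.8150, 97.1850)

Answer: (90.8150, 97.1850)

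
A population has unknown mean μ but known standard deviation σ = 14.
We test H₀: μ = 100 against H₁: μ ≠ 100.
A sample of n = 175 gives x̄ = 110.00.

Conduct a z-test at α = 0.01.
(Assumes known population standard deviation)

Standard error: SE = σ/√n = 14/√175 = 1.0583
z-statistic: z = (x̄ - μ₀)/SE = (110.00 - 100)/1.0583 = 9.4491
Critical value: ±2.576
p-value < 0.0001
Decision: reject H₀

Answer: z = 9.4491, reject H₀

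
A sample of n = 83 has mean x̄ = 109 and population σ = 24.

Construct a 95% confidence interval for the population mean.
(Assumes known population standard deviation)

Confidence level: 95%, α = 0.05
z_0.025 = 1.960
SE = σ/√n = 24/√83 = 2.6343
Margin of error = 1.960 × 2.6343 = 5.1632
CI: x̄ ± margin = 109 ± 5.1632
CI: (103.8368, 114.1632)

Answer: (103.8368, 114.1632)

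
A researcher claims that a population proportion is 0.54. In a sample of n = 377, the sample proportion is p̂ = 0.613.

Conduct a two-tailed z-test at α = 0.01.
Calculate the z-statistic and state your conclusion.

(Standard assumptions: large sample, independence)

Answer: z = 2.8439, reject H₀

Derivation:
H₀: p = 0.54, H₁: p ≠ 0.54
Standard error: SE = √(p₀(1-p₀)/n) = √(0.54×0.46/377) = 0.025669
z-statistic: z = (p̂ - p₀)/SE = (0.613 - 0.54)/0.025669 = 2.8439
Critical value: z_0.005 = ±2.576
p-value = 0.0045
Decision: reject H₀ at α = 0.01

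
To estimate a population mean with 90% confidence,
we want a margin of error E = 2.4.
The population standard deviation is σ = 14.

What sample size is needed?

Answer: n = 93

Derivation:
z_0.05 = 1.645
n = (z×σ/E)² = (1.645×14/2.4)²
n = 92.0800
Round up: n = 93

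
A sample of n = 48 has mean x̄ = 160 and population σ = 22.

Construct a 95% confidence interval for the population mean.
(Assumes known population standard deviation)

Answer: (153.7762, 166.2238)

Derivation:
Confidence level: 95%, α = 0.05
z_0.025 = 1.960
SE = σ/√n = 22/√48 = 3.1754
Margin of error = 1.960 × 3.1754 = 6.2238
CI: x̄ ± margin = 160 ± 6.2238
CI: (153.7762, 166.2238)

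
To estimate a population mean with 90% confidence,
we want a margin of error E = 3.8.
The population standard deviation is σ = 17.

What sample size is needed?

Answer: n = 55

Derivation:
z_0.05 = 1.645
n = (z×σ/E)² = (1.645×17/3.8)²
n = 54.1580
Round up: n = 55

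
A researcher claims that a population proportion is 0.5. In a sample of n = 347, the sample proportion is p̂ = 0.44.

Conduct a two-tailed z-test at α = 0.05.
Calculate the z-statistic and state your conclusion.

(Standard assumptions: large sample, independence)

Answer: z = -2.2354, reject H₀

Derivation:
H₀: p = 0.5, H₁: p ≠ 0.5
Standard error: SE = √(p₀(1-p₀)/n) = √(0.5×0.5/347) = 0.026841
z-statistic: z = (p̂ - p₀)/SE = (0.44 - 0.5)/0.026841 = -2.2354
Critical value: z_0.025 = ±1.960
p-value = 0.0254
Decision: reject H₀ at α = 0.05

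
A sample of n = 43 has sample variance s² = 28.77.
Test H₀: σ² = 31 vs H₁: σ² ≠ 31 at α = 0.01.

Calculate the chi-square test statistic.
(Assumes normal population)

Answer: χ² = 38.9787, fail to reject H₀

Derivation:
df = n - 1 = 42
χ² = (n-1)s²/σ₀² = 42×28.77/31 = 38.9787
Critical values: χ²_{0.995,42} = 22.138, χ²_{0.005,42} = 69.336
Rejection region: χ² < 22.138 or χ² > 69.336
Decision: fail to reject H₀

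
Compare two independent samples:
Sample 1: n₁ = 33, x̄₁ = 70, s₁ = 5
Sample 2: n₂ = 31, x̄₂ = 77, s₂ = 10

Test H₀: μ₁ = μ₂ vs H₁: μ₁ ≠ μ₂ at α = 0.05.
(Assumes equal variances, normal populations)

Answer: t = -3.5747, reject H₀

Derivation:
Pooled variance: s²_p = [32×5² + 30×10²]/(62) = 61.2903
s_p = 7.8288
SE = s_p×√(1/n₁ + 1/n₂) = 7.8288×√(1/33 + 1/31) = 1.9582
t = (x̄₁ - x̄₂)/SE = (70 - 77)/1.9582 = -3.5747
df = 62, t-critical = ±1.999
Decision: reject H₀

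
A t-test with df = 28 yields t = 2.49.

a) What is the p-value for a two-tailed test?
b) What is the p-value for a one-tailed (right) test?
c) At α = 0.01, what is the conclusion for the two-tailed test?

Using t-distribution with df = 28:
a) Two-tailed: p = 2×P(T > 2.49) = 0.0190
b) One-tailed: p = P(T > 2.49) = 0.0095
c) 0.0190 ≥ 0.01, fail to reject H₀

Answer: a) 0.0190, b) 0.0095, c) fail to reject H₀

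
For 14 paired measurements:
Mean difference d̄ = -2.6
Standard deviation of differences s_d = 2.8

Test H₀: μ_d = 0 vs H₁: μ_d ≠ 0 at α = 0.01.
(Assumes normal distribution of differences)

df = n - 1 = 13
SE = s_d/√n = 2.8/√14 = 0.7483
t = d̄/SE = -2.6/0.7483 = -3.4745
Critical value: t_{0.005,13} = ±3.012
p-value ≈ 0.0041
Decision: reject H₀

Answer: t = -3.4745, reject H₀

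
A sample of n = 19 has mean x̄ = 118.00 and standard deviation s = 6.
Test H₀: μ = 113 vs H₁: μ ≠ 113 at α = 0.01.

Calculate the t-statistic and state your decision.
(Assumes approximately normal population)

Answer: t = 3.6324, reject H₀

Derivation:
df = n - 1 = 18
SE = s/√n = 6/√19 = 1.3765
t = (x̄ - μ₀)/SE = (118.00 - 113)/1.3765 = 3.6324
Critical value: t_{0.005,18} = ±2.878
p-value ≈ 0.0019
Decision: reject H₀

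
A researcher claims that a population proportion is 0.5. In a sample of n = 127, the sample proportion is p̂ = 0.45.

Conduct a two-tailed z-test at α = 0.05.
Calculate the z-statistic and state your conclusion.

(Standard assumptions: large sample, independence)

H₀: p = 0.5, H₁: p ≠ 0.5
Standard error: SE = √(p₀(1-p₀)/n) = √(0.5×0.5/127) = 0.044368
z-statistic: z = (p̂ - p₀)/SE = (0.45 - 0.5)/0.044368 = -1.1269
Critical value: z_0.025 = ±1.960
p-value = 0.2598
Decision: fail to reject H₀ at α = 0.05

Answer: z = -1.1269, fail to reject H₀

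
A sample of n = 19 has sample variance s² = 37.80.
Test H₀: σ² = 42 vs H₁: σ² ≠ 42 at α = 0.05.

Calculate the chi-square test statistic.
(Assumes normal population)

df = n - 1 = 18
χ² = (n-1)s²/σ₀² = 18×37.80/42 = 16.2000
Critical values: χ²_{0.975,18} = 8.231, χ²_{0.025,18} = 31.526
Rejection region: χ² < 8.231 or χ² > 31.526
Decision: fail to reject H₀

Answer: χ² = 16.2000, fail to reject H₀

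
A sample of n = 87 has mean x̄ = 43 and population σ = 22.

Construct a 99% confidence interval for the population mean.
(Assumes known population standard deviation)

Answer: (36.9242, 49.0758)

Derivation:
Confidence level: 99%, α = 0.01
z_0.005 = 2.576
SE = σ/√n = 22/√87 = 2.3586
Margin of error = 2.576 × 2.3586 = 6.0758
CI: x̄ ± margin = 43 ± 6.0758
CI: (36.9242, 49.0758)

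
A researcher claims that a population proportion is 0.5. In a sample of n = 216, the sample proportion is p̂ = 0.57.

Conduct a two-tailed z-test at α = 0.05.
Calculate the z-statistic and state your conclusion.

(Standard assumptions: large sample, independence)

H₀: p = 0.5, H₁: p ≠ 0.5
Standard error: SE = √(p₀(1-p₀)/n) = √(0.5×0.5/216) = 0.034021
z-statistic: z = (p̂ - p₀)/SE = (0.57 - 0.5)/0.034021 = 2.0576
Critical value: z_0.025 = ±1.960
p-value = 0.0396
Decision: reject H₀ at α = 0.05

Answer: z = 2.0576, reject H₀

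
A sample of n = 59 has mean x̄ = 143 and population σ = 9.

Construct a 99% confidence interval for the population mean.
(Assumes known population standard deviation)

Confidence level: 99%, α = 0.01
z_0.005 = 2.576
SE = σ/√n = 9/√59 = 1.1717
Margin of error = 2.576 × 1.1717 = 3.0183
CI: x̄ ± margin = 143 ± 3.0183
CI: (139.9817, 146.0183)

Answer: (139.9817, 146.0183)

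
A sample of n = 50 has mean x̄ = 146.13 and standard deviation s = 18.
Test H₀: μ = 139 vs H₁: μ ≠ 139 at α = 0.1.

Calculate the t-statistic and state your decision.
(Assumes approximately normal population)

Answer: t = 2.8009, reject H₀

Derivation:
df = n - 1 = 49
SE = s/√n = 18/√50 = 2.5456
t = (x̄ - μ₀)/SE = (146.13 - 139)/2.5456 = 2.8009
Critical value: t_{0.05,49} = ±1.677
p-value ≈ 0.0073
Decision: reject H₀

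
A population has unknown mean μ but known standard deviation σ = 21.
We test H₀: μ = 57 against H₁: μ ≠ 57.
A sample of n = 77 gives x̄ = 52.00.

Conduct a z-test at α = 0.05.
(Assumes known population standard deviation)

Answer: z = -2.0893, reject H₀

Derivation:
Standard error: SE = σ/√n = 21/√77 = 2.3932
z-statistic: z = (x̄ - μ₀)/SE = (52.00 - 57)/2.3932 = -2.0893
Critical value: ±1.960
p-value = 0.0367
Decision: reject H₀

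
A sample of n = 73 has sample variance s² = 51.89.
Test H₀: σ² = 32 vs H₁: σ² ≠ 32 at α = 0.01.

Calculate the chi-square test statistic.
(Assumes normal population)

Answer: χ² = 116.7525, reject H₀

Derivation:
df = n - 1 = 72
χ² = (n-1)s²/σ₀² = 72×51.89/32 = 116.7525
Critical values: χ²_{0.995,72} = 44.843, χ²_{0.005,72} = 106.648
Rejection region: χ² < 44.843 or χ² > 106.648
Decision: reject H₀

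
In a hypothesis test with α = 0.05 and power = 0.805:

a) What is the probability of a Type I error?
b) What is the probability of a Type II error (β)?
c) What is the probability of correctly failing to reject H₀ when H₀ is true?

Answer: a) 0.05, b) 0.195, c) 0.95

Derivation:
a) Type I error probability = α = 0.05
b) Power = P(reject H₀ | H₁ true) = 1 - β = 0.805, so Type II error probability = β = 1 - Power = 0.195
c) P(fail to reject H₀ | H₀ true) = 1 - α = 0.95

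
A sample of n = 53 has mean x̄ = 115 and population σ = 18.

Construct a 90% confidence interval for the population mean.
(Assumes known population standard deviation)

Confidence level: 90%, α = 0.1
z_0.05 = 1.645
SE = σ/√n = 18/√53 = 2.4725
Margin of error = 1.645 × 2.4725 = 4.0673
CI: x̄ ± margin = 115 ± 4.0673
CI: (110.9327, 119.0673)

Answer: (110.9327, 119.0673)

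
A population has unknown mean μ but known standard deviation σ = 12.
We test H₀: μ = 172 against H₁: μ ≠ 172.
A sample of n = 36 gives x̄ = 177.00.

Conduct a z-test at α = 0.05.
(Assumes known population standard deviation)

Standard error: SE = σ/√n = 12/√36 = 2.0000
z-statistic: z = (x̄ - μ₀)/SE = (177.00 - 172)/2.0000 = 2.5000
Critical value: ±1.960
p-value = 0.0124
Decision: reject H₀

Answer: z = 2.5000, reject H₀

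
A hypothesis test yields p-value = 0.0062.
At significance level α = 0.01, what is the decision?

Compare p-value to α:
0.0062 < 0.01
Decision: reject H₀

Answer: reject H₀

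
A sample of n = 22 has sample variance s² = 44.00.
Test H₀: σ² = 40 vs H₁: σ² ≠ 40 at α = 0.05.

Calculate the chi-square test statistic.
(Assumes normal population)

Answer: χ² = 23.1000, fail to reject H₀

Derivation:
df = n - 1 = 21
χ² = (n-1)s²/σ₀² = 21×44.00/40 = 23.1000
Critical values: χ²_{0.975,21} = 10.283, χ²_{0.025,21} = 35.479
Rejection region: χ² < 10.283 or χ² > 35.479
Decision: fail to reject H₀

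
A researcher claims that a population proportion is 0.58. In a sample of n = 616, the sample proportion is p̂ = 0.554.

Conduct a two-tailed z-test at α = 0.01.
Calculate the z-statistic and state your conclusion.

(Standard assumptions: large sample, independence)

H₀: p = 0.58, H₁: p ≠ 0.58
Standard error: SE = √(p₀(1-p₀)/n) = √(0.58×0.42/616) = 0.019886
z-statistic: z = (p̂ - p₀)/SE = (0.554 - 0.58)/0.019886 = -1.3075
Critical value: z_0.005 = ±2.576
p-value = 0.1910
Decision: fail to reject H₀ at α = 0.01

Answer: z = -1.3075, fail to reject H₀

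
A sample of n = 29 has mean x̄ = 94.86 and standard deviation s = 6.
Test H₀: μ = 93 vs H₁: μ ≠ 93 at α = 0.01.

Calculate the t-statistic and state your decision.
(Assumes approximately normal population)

Answer: t = 1.6694, fail to reject H₀

Derivation:
df = n - 1 = 28
SE = s/√n = 6/√29 = 1.1142
t = (x̄ - μ₀)/SE = (94.86 - 93)/1.1142 = 1.6694
Critical value: t_{0.005,28} = ±2.763
p-value ≈ 0.1062
Decision: fail to reject H₀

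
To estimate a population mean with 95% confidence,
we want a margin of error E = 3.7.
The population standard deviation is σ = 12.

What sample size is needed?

z_0.025 = 1.960
n = (z×σ/E)² = (1.960×12/3.7)²
n = 40.4084
Round up: n = 41

Answer: n = 41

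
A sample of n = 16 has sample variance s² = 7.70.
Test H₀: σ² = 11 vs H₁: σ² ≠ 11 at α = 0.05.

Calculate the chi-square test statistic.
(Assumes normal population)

df = n - 1 = 15
χ² = (n-1)s²/σ₀² = 15×7.70/11 = 10.5000
Critical values: χ²_{0.975,15} = 6.262, χ²_{0.025,15} = 27.488
Rejection region: χ² < 6.262 or χ² > 27.488
Decision: fail to reject H₀

Answer: χ² = 10.5000, fail to reject H₀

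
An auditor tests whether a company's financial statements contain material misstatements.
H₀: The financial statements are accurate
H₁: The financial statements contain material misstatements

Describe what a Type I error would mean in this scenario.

Answer: Concluding the statements are misstated when they are actually accurate

Derivation:
Type I error (α): Rejecting H₀ when H₀ is true
Type II error (β): Failing to reject H₀ when H₁ is true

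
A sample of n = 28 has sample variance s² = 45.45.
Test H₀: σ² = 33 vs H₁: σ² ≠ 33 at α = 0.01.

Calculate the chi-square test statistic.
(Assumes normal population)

df = n - 1 = 27
χ² = (n-1)s²/σ₀² = 27×45.45/33 = 37.1864
Critical values: χ²_{0.995,27} = 11.808, χ²_{0.005,27} = 49.645
Rejection region: χ² < 11.808 or χ² > 49.645
Decision: fail to reject H₀

Answer: χ² = 37.1864, fail to reject H₀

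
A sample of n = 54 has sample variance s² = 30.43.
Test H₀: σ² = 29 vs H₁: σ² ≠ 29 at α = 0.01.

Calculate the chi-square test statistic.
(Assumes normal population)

df = n - 1 = 53
χ² = (n-1)s²/σ₀² = 53×30.43/29 = 55.6134
Critical values: χ²_{0.995,53} = 30.230, χ²_{0.005,53} = 83.253
Rejection region: χ² < 30.230 or χ² > 83.253
Decision: fail to reject H₀

Answer: χ² = 55.6134, fail to reject H₀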